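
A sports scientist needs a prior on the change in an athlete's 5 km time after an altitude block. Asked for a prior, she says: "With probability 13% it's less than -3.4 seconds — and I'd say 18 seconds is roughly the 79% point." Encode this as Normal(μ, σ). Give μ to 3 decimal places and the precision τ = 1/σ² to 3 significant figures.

μ = 9.071, τ = 0.00816

The p-quantile of Normal(μ,σ) is μ + z_p·σ, with z_{0.13} = -1.126 and z_{0.79} = 0.8064.
Eliminate σ: μ = (z₂·x₁ − z₁·x₂)/(z₂ − z₁) = (0.8064·-3.4 − (-1.126)·18)/1.933 = 9.071.
Then σ = (x₂ − x₁)/(z₂ − z₁) = (18 − -3.4)/1.933 = 11.072.
Precision τ = 1/σ² = 1/11.07² = 0.00816.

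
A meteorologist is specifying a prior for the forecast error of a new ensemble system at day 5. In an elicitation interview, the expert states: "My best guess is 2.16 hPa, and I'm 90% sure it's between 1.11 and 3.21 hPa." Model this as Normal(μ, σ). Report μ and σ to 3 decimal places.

μ = 2.160, σ = 0.638

A symmetric 90% interval runs μ ± z·σ with z = 1.645.
Half-width = 1.05, so σ = 1.05/1.645 = 0.638.
μ is the stated best guess, 2.160.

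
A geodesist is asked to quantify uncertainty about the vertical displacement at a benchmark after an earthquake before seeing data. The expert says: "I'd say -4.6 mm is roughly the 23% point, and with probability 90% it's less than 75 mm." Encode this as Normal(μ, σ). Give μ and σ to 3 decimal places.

For Normal(μ,σ), the p-quantile is μ + z_p·σ. Here z_{0.23} = -0.7388, z_{0.9} = 1.282.
So -4.6 = μ − 0.7388σ and 75 = μ + 1.282σ.
Subtracting: σ = (75 − -4.6)/(1.282 − (-0.7388)) = 39.398.
Then μ = -4.6 − (-0.7388)·39.398 = 24.509.

μ = 24.509, σ = 39.398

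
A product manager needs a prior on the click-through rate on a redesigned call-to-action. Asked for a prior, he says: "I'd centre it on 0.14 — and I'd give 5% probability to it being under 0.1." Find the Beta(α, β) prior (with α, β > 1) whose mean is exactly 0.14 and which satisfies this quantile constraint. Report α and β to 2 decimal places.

With mean 0.14 fixed, write α = 0.14s, β = 0.86s where s = α+β.
Need P(θ < 0.1) = 0.05 under Beta(0.14s, 0.86s). Normal approximation: (q−m)/√(m(1−m)/s) ≈ z_{0.05} = -1.64, so s ≈ 0.14·0.86·(-1.64)²/(0.1−0.14)² = 203.6.
At s = 203.6: P(θ<0.1) ≈ 0.040. Adjusting to match 0.05 gives s ≈ 180.40.
So α = 0.14·180.40 ≈ 25.26, β = 0.86·180.40 ≈ 155.14.

α ≈ 25.26, β ≈ 155.14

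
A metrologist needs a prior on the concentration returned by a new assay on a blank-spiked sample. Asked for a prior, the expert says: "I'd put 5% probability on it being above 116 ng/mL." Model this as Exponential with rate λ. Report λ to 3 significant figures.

λ ≈ 0.0258

P(T > 116.0) = e^(−λ·116.0) = 0.05, so λ = −ln(0.05)/116.0 = 0.0258.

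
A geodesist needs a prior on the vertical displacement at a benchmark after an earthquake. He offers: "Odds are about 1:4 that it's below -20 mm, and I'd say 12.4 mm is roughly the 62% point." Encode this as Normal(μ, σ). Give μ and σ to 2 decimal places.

For Normal(μ,σ), the p-quantile is μ + z_p·σ. Here z_{0.2} = -0.8416, z_{0.62} = 0.3055.
So -20 = μ − 0.8416σ and 12.4 = μ + 0.3055σ.
Subtracting: σ = (12.4 − -20)/(0.3055 − (-0.8416)) = 28.25.
Then μ = -20 − (-0.8416)·28.25 = 3.77.

μ = 3.77, σ = 28.25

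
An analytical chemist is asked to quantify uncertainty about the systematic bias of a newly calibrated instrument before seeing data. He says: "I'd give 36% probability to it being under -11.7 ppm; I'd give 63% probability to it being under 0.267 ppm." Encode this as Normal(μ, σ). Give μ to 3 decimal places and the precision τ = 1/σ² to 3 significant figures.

μ = -5.486, τ = 0.00333

The p-quantile of Normal(μ,σ) is μ + z_p·σ, with z_{0.36} = -0.3585 and z_{0.63} = 0.3319.
Eliminate σ: μ = (z₂·x₁ − z₁·x₂)/(z₂ − z₁) = (0.3319·-11.7 − (-0.3585)·0.267)/0.6903 = -5.486.
Then σ = (x₂ − x₁)/(z₂ − z₁) = (0.267 − -11.7)/0.6903 = 17.336.
Precision τ = 1/σ² = 1/17.34² = 0.00333.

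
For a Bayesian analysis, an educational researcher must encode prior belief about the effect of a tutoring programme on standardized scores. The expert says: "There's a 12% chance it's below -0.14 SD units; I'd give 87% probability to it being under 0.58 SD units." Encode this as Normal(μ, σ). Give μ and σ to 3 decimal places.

μ = 0.228, σ = 0.313

For Normal(μ,σ), the p-quantile is μ + z_p·σ. Here z_{0.12} = -1.175, z_{0.87} = 1.126.
So -0.14 = μ − 1.175σ and 0.58 = μ + 1.126σ.
Subtracting: σ = (0.58 − -0.14)/(1.126 − (-1.175)) = 0.313.
Then μ = -0.14 − (-1.175)·0.313 = 0.228.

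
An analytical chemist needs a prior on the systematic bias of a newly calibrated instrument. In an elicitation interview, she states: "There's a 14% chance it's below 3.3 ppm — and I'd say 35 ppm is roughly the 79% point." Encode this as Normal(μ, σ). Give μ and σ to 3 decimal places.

For Normal(μ,σ), the p-quantile is μ + z_p·σ. Here z_{0.14} = -1.08, z_{0.79} = 0.8064.
So 3.3 = μ − 1.08σ and 35 = μ + 0.8064σ.
Subtracting: σ = (35 − 3.3)/(0.8064 − (-1.08)) = 16.801.
Then μ = 3.3 − (-1.08)·16.801 = 21.451.

μ = 21.451, σ = 16.801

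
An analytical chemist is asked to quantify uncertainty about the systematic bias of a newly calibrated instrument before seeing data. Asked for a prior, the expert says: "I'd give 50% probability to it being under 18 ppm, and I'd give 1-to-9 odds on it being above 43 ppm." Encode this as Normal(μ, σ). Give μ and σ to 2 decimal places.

μ = 18.00, σ = 19.51

The p-quantile of Normal(μ,σ) is μ + z_p·σ, with z_{0.5} = 0 and z_{0.9} = 1.282.
Eliminate σ: μ = (z₂·x₁ − z₁·x₂)/(z₂ − z₁) = (1.282·18 − (0)·43)/1.282 = 18.00.
Then σ = (x₂ − x₁)/(z₂ − z₁) = (43 − 18)/1.282 = 19.51.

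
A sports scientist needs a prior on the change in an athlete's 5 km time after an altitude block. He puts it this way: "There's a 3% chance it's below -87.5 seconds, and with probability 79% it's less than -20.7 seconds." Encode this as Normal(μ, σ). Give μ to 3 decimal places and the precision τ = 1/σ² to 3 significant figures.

For Normal(μ,σ), the p-quantile is μ + z_p·σ. Here z_{0.03} = -1.881, z_{0.79} = 0.8064.
So -87.5 = μ − 1.881σ and -20.7 = μ + 0.8064σ.
Subtracting: σ = (-20.7 − -87.5)/(0.8064 − (-1.881)) = 24.858.
Then μ = -87.5 − (-1.881)·24.858 = -40.746.
Precision τ = 1/σ² = 1/24.86² = 0.00162.

μ = -40.746, τ = 0.00162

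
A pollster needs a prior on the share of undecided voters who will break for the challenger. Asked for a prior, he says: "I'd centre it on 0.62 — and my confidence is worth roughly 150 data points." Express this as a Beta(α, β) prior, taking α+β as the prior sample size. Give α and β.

Under the effective-sample-size interpretation, Beta(α, β) has prior mean α/(α+β) and prior sample size α+β.
So α+β = 150 and α/(α+β) = 0.62, giving α = 0.62·150 = 93 and β = 150 − 93 = 57.

α = 93, β = 57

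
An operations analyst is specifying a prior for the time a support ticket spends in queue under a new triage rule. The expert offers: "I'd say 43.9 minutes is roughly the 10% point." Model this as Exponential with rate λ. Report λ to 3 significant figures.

P(T < 43.9) = 1 − e^(−λ·43.9) = 0.1, so λ = −ln(1−0.1)/43.9 = −ln(0.9)/43.9 = 0.0024.

λ ≈ 0.0024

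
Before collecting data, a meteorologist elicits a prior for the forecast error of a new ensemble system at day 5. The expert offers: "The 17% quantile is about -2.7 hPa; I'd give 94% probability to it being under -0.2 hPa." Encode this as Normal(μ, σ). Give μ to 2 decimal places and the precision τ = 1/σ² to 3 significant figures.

μ = -1.75, τ = 1.01

For Normal(μ,σ), the p-quantile is μ + z_p·σ. Here z_{0.17} = -0.9542, z_{0.94} = 1.555.
So -2.7 = μ − 0.9542σ and -0.2 = μ + 1.555σ.
Subtracting: σ = (-0.2 − -2.7)/(1.555 − (-0.9542)) = 1.00.
Then μ = -2.7 − (-0.9542)·1.00 = -1.75.
Precision τ = 1/σ² = 1/0.9964² = 1.01.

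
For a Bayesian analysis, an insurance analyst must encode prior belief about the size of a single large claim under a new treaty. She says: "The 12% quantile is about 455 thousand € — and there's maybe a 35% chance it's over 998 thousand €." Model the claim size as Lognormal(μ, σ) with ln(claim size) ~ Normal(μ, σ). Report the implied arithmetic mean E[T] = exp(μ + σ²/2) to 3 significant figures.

If T ~ Lognormal(μ,σ) then ln T ~ Normal(μ,σ), so the p-quantile of ln T is μ + z_p·σ.
ln(455) = 6.12 and ln(998) = 6.906; z_{0.12} = -1.175, z_{0.65} = 0.3853.
σ = (6.906 − 6.12)/(0.3853 − (-1.175)) = 0.503.
μ = 6.12 − (-1.175)·0.503 = 6.712.
E[T] = exp(μ + σ²/2) = exp(6.712 + 0.1267) = 933 thousand €.

E[T] ≈ 933 thousand €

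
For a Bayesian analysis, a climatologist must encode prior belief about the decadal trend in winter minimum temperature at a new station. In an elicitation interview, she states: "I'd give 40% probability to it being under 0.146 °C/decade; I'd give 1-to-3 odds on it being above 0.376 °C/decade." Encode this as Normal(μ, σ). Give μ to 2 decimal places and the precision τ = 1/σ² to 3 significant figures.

μ = 0.21, τ = 16.3

The p-quantile of Normal(μ,σ) is μ + z_p·σ, with z_{0.4} = -0.2533 and z_{0.75} = 0.6745.
Eliminate σ: μ = (z₂·x₁ − z₁·x₂)/(z₂ − z₁) = (0.6745·0.146 − (-0.2533)·0.376)/0.9278 = 0.21.
Then σ = (x₂ − x₁)/(z₂ − z₁) = (0.376 − 0.146)/0.9278 = 0.25.
Precision τ = 1/σ² = 1/0.2479² = 16.3.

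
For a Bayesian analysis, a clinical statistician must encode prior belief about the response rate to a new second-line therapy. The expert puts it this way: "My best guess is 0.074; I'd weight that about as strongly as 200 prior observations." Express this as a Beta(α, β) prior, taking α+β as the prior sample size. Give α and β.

α = 14.8, β = 185.2

Under the effective-sample-size interpretation, Beta(α, β) has prior mean α/(α+β) and prior sample size α+β.
So α+β = 200 and α/(α+β) = 0.074, giving α = 0.074·200 = 14.8 and β = 200 − 14.8 = 185.2.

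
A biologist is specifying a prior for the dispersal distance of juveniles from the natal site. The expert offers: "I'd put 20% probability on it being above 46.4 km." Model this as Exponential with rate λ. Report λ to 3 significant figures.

P(T > 46.4) = e^(−λ·46.4) = 0.2, so λ = −ln(0.2)/46.4 = 0.0347.

λ ≈ 0.0347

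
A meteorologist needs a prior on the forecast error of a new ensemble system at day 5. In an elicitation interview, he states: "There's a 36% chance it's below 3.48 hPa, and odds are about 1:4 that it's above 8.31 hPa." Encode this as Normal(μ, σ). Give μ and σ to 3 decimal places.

For Normal(μ,σ), the p-quantile is μ + z_p·σ. Here z_{0.36} = -0.3585, z_{0.8} = 0.8416.
So 3.48 = μ − 0.3585σ and 8.31 = μ + 0.8416σ.
Subtracting: σ = (8.31 − 3.48)/(0.8416 − (-0.3585)) = 4.025.
Then μ = 3.48 − (-0.3585)·4.025 = 4.923.

μ = 4.923, σ = 4.025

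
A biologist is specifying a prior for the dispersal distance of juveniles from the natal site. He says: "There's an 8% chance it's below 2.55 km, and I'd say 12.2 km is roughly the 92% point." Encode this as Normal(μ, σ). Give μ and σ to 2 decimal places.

μ = 7.37, σ = 3.43

For Normal(μ,σ), the p-quantile is μ + z_p·σ. Here z_{0.08} = -1.405, z_{0.92} = 1.405.
So 2.55 = μ − 1.405σ and 12.2 = μ + 1.405σ.
Subtracting: σ = (12.2 − 2.55)/(1.405 − (-1.405)) = 3.43.
Then μ = 2.55 − (-1.405)·3.43 = 7.37.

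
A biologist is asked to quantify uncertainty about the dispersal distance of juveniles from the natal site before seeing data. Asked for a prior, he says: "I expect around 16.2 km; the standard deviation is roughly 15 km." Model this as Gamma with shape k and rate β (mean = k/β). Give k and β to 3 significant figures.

For Gamma(k, rate β): mean = k/β, variance = k/β², so CV = 1/√k.
CV = SD/mean = 15/16.2 = 0.9259, hence k = 1/CV² = 1.17.
Then β = k/mean = 1.17/16.2 = 0.072.

k ≈ 1.17, β ≈ 0.072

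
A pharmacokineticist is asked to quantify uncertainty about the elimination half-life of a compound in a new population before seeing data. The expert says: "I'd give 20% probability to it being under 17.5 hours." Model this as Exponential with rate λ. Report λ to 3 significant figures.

λ ≈ 0.0128

P(T < 17.5) = 1 − e^(−λ·17.5) = 0.2, so λ = −ln(1−0.2)/17.5 = −ln(0.8)/17.5 = 0.0128.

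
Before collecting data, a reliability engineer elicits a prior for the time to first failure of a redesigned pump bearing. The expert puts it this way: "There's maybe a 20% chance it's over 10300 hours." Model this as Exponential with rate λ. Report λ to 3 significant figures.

P(T > 10300.0) = e^(−λ·10300.0) = 0.2, so λ = −ln(0.2)/10300.0 = 0.000156.

λ ≈ 0.000156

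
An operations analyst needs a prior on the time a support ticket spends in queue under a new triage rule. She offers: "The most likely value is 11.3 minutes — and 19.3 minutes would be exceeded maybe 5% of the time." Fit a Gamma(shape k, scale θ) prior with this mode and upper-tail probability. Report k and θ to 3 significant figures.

Gamma(k,θ) with k>1 has mode (k−1)θ, so θ = 11.3/(k−1).
Need P(X < 19.3) = 0.95 with θ tied to k this way. Start at k = 2, θ = 11.3: P(X<19.3) ≈ 0.509.
Too low — raise k to concentrate. Iterating converges to k ≈ 10.7.
Then θ = 11.3/(10.7−1) ≈ 1.16.

k ≈ 10.7, θ ≈ 1.16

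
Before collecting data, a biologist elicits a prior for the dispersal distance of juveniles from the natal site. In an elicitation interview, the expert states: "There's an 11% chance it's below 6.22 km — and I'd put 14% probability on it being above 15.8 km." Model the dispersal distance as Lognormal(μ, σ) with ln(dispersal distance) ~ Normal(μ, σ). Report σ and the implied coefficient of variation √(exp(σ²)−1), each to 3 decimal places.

If T ~ Lognormal(μ,σ) then ln T ~ Normal(μ,σ), so the p-quantile of ln T is μ + z_p·σ.
ln(6.22) = 1.828 and ln(15.8) = 2.76; z_{0.11} = -1.227, z_{0.86} = 1.08.
σ = (2.76 − 1.828)/(1.08 − (-1.227)) = 0.404.
μ = 1.828 − (-1.227)·0.404 = 2.323.
CV = √(exp(σ²)−1) = √(exp(0.1633)−1) = 0.421.

σ ≈ 0.404, CV ≈ 0.421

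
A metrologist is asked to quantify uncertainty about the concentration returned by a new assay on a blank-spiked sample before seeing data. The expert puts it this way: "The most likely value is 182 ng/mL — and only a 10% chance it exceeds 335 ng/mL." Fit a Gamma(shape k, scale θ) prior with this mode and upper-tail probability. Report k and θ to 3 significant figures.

k ≈ 6.12, θ ≈ 35.5

Gamma(k,θ) with k>1 has mode (k−1)θ, so θ = 182/(k−1).
Need P(X < 335) = 0.9 with θ tied to k this way. Start at k = 2, θ = 182: P(X<335) ≈ 0.549.
Too low — raise k to concentrate. Iterating converges to k ≈ 6.12.
Then θ = 182/(6.12−1) ≈ 35.5.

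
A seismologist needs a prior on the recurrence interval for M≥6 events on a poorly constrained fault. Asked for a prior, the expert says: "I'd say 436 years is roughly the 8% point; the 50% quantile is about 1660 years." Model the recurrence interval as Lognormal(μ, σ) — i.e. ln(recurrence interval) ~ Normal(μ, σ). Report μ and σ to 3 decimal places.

μ ≈ 7.415, σ ≈ 0.952

If T ~ Lognormal(μ,σ) then ln T ~ Normal(μ,σ), so the p-quantile of ln T is μ + z_p·σ.
ln(436) = 6.078 and ln(1660) = 7.415; z_{0.08} = -1.405, z_{0.5} = 0.
σ = (7.415 − 6.078)/(0 − (-1.405)) = 0.952.
μ = 6.078 − (-1.405)·0.952 = 7.415.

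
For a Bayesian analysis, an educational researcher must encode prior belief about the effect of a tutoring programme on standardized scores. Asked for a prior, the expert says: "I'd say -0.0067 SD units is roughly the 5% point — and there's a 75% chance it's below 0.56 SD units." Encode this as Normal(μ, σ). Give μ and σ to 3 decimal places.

μ = 0.395, σ = 0.244

For Normal(μ,σ), the p-quantile is μ + z_p·σ. Here z_{0.05} = -1.645, z_{0.75} = 0.6745.
So -0.0067 = μ − 1.645σ and 0.56 = μ + 0.6745σ.
Subtracting: σ = (0.56 − -0.0067)/(0.6745 − (-1.645)) = 0.244.
Then μ = -0.0067 − (-1.645)·0.244 = 0.395.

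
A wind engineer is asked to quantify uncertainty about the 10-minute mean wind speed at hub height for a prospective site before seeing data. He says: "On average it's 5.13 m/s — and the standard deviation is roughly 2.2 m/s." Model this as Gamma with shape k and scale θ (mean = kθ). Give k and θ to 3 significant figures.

k ≈ 5.44, θ ≈ 0.943

For Gamma(k, scale θ): mean = kθ, variance = kθ², so CV = 1/√k.
CV = SD/mean = 2.2/5.13 = 0.4288, hence k = 1/CV² = 5.44.
Then θ = mean/k = 5.13/5.44 = 0.943.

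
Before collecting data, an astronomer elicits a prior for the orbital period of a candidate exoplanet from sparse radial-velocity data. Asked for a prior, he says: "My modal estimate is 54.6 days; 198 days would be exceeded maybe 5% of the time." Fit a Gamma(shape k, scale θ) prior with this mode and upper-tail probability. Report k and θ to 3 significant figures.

k ≈ 2.55, θ ≈ 35.3

Gamma(k,θ) with k>1 has mode (k−1)θ, so θ = 54.6/(k−1).
Need P(X < 198) = 0.95 with θ tied to k this way. Start at k = 2, θ = 54.6: P(X<198) ≈ 0.877.
Too low — raise k to concentrate. Iterating converges to k ≈ 2.55.
Then θ = 54.6/(2.55−1) ≈ 35.3.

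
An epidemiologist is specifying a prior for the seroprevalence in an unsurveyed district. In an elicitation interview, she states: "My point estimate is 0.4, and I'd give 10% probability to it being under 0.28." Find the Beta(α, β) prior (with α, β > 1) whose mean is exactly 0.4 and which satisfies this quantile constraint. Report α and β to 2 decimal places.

α ≈ 10.49, β ≈ 15.73

With mean 0.4 fixed, write α = 0.4s, β = 0.6s where s = α+β.
Need P(θ < 0.28) = 0.1 under Beta(0.4s, 0.6s). Normal approximation: (q−m)/√(m(1−m)/s) ≈ z_{0.1} = -1.28, so s ≈ 0.4·0.6·(-1.28)²/(0.28−0.4)² = 27.4.
At s = 27.4: P(θ<0.28) ≈ 0.095. Adjusting to match 0.1 gives s ≈ 26.21.
So α = 0.4·26.21 ≈ 10.49, β = 0.6·26.21 ≈ 15.73.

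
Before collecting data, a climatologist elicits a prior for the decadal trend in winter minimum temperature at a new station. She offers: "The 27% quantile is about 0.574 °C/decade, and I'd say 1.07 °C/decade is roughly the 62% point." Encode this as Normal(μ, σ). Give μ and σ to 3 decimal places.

For Normal(μ,σ), the p-quantile is μ + z_p·σ. Here z_{0.27} = -0.6128, z_{0.62} = 0.3055.
So 0.574 = μ − 0.6128σ and 1.07 = μ + 0.3055σ.
Subtracting: σ = (1.07 − 0.574)/(0.3055 − (-0.6128)) = 0.540.
Then μ = 0.574 − (-0.6128)·0.540 = 0.905.

μ = 0.905, σ = 0.540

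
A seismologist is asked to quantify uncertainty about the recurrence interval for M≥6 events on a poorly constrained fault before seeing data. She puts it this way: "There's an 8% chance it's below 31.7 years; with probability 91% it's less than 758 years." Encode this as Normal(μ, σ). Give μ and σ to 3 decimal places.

The p-quantile of Normal(μ,σ) is μ + z_p·σ, with z_{0.08} = -1.405 and z_{0.91} = 1.341.
Eliminate σ: μ = (z₂·x₁ − z₁·x₂)/(z₂ − z₁) = (1.341·31.7 − (-1.405)·758)/2.746 = 403.356.
Then σ = (x₂ − x₁)/(z₂ − z₁) = (758 − 31.7)/2.746 = 264.511.

μ = 403.356, σ = 264.511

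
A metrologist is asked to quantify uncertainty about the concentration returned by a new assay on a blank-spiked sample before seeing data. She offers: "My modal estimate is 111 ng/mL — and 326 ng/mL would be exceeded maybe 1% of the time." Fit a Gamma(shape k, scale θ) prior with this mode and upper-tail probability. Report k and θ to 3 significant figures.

k ≈ 4.9, θ ≈ 28.5

Gamma(k,θ) with k>1 has mode (k−1)θ, so θ = 111/(k−1).
Need P(X < 326) = 0.99 with θ tied to k this way. Start at k = 2, θ = 111: P(X<326) ≈ 0.791.
Too low — raise k to concentrate. Iterating converges to k ≈ 4.9.
Then θ = 111/(4.9−1) ≈ 28.5.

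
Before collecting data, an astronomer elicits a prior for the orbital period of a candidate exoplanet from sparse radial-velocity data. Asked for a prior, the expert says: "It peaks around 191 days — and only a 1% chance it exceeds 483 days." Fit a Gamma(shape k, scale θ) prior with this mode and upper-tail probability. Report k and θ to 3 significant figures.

k ≈ 6.44, θ ≈ 35.1

Gamma(k,θ) with k>1 has mode (k−1)θ, so θ = 191/(k−1).
Need P(X < 483) = 0.99 with θ tied to k this way. Start at k = 2, θ = 191: P(X<483) ≈ 0.719.
Too low — raise k to concentrate. Iterating converges to k ≈ 6.44.
Then θ = 191/(6.44−1) ≈ 35.1.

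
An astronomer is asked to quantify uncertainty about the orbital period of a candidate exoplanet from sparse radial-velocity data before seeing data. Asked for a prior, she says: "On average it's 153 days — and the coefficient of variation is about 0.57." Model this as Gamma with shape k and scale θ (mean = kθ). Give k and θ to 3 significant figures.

For Gamma(k, scale θ): mean = kθ, variance = kθ², so CV = 1/√k.
CV = 0.57, hence k = 1/CV² = 3.08.
Then θ = mean/k = 153/3.08 = 49.7.

k ≈ 3.08, θ ≈ 49.7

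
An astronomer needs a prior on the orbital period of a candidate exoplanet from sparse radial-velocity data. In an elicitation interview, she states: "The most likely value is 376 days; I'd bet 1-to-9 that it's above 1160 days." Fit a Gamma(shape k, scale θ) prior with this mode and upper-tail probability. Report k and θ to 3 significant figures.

k ≈ 2.49, θ ≈ 252

Gamma(k,θ) with k>1 has mode (k−1)θ, so θ = 376/(k−1).
Need P(X < 1160) = 0.9 with θ tied to k this way. Start at k = 2, θ = 376: P(X<1160) ≈ 0.813.
Too low — raise k to concentrate. Iterating converges to k ≈ 2.49.
Then θ = 376/(2.49−1) ≈ 252.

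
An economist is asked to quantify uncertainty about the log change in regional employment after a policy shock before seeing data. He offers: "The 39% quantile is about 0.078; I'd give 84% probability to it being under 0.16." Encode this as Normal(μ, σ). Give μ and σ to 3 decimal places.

For Normal(μ,σ), the p-quantile is μ + z_p·σ. Here z_{0.39} = -0.2793, z_{0.84} = 0.9945.
So 0.078 = μ − 0.2793σ and 0.16 = μ + 0.9945σ.
Subtracting: σ = (0.16 − 0.078)/(0.9945 − (-0.2793)) = 0.064.
Then μ = 0.078 − (-0.2793)·0.064 = 0.096.

μ = 0.096, σ = 0.064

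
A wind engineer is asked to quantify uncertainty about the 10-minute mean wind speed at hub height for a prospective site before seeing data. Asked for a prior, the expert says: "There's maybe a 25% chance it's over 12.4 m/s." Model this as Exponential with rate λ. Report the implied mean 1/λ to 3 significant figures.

mean ≈ 8.94 m/s

P(T > 12.4) = e^(−λ·12.4) = 0.25, so λ = −ln(0.25)/12.4 = 0.112.
Mean = 1/λ = 8.94 m/s.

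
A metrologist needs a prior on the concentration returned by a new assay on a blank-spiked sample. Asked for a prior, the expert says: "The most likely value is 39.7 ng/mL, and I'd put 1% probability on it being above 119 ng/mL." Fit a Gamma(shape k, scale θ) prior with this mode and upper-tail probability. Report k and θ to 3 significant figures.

Gamma(k,θ) with k>1 has mode (k−1)θ, so θ = 39.7/(k−1).
Need P(X < 119) = 0.99 with θ tied to k this way. Start at k = 2, θ = 39.7: P(X<119) ≈ 0.800.
Too low — raise k to concentrate. Iterating converges to k ≈ 4.74.
Then θ = 39.7/(4.74−1) ≈ 10.6.

k ≈ 4.74, θ ≈ 10.6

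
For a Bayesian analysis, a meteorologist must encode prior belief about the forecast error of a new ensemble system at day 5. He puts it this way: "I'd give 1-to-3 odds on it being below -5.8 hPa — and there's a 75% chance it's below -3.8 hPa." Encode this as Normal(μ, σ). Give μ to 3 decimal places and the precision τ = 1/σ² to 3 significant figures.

For Normal(μ,σ), the p-quantile is μ + z_p·σ. Here z_{0.25} = -0.6745, z_{0.75} = 0.6745.
So -5.8 = μ − 0.6745σ and -3.8 = μ + 0.6745σ.
Subtracting: σ = (-3.8 − -5.8)/(0.6745 − (-0.6745)) = 1.483.
Then μ = -5.8 − (-0.6745)·1.483 = -4.800.
Precision τ = 1/σ² = 1/1.483² = 0.455.

μ = -4.800, τ = 0.455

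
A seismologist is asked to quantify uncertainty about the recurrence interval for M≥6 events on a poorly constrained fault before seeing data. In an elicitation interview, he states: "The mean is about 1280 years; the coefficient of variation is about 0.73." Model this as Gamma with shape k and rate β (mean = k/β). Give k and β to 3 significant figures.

k ≈ 1.88, β ≈ 0.00147

For Gamma(k, rate β): mean = k/β, variance = k/β², so CV = 1/√k.
CV = 0.73, hence k = 1/CV² = 1.88.
Then β = k/mean = 1.88/1280 = 0.00147.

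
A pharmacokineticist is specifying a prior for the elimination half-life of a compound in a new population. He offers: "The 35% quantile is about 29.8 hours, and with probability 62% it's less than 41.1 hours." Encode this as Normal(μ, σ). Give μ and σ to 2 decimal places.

μ = 36.10, σ = 16.36

The p-quantile of Normal(μ,σ) is μ + z_p·σ, with z_{0.35} = -0.3853 and z_{0.62} = 0.3055.
Eliminate σ: μ = (z₂·x₁ − z₁·x₂)/(z₂ − z₁) = (0.3055·29.8 − (-0.3853)·41.1)/0.6908 = 36.10.
Then σ = (x₂ − x₁)/(z₂ − z₁) = (41.1 − 29.8)/0.6908 = 16.36.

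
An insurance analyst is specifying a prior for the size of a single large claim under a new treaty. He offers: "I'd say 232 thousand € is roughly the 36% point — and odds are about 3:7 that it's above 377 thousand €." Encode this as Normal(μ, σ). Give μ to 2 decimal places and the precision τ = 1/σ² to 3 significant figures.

μ = 290.87, τ = 3.71e-05

The p-quantile of Normal(μ,σ) is μ + z_p·σ, with z_{0.36} = -0.3585 and z_{0.7} = 0.5244.
Eliminate σ: μ = (z₂·x₁ − z₁·x₂)/(z₂ − z₁) = (0.5244·232 − (-0.3585)·377)/0.8829 = 290.87.
Then σ = (x₂ − x₁)/(z₂ − z₁) = (377 − 232)/0.8829 = 164.24.
Precision τ = 1/σ² = 1/164.2² = 3.71e-05.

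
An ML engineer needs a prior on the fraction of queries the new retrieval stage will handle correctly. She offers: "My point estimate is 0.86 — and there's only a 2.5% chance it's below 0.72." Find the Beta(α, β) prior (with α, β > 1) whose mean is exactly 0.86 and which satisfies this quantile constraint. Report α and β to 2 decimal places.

α ≈ 26.59, β ≈ 4.33

With mean 0.86 fixed, write α = 0.86s, β = 0.14s where s = α+β.
Need P(θ < 0.72) = 0.025 under Beta(0.86s, 0.14s). Normal approximation: (q−m)/√(m(1−m)/s) ≈ z_{0.025} = -1.96, so s ≈ 0.86·0.14·(-1.96)²/(0.72−0.86)² = 23.6.
At s = 23.6: P(θ<0.72) ≈ 0.041. Adjusting to match 0.025 gives s ≈ 30.92.
So α = 0.86·30.92 ≈ 26.59, β = 0.14·30.92 ≈ 4.33.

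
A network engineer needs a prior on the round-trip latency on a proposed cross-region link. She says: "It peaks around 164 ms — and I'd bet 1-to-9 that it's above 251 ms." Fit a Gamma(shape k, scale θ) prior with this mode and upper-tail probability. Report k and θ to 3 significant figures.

k ≈ 11.3, θ ≈ 15.9

Gamma(k,θ) with k>1 has mode (k−1)θ, so θ = 164/(k−1).
Need P(X < 251) = 0.9 with θ tied to k this way. Start at k = 2, θ = 164: P(X<251) ≈ 0.452.
Too low — raise k to concentrate. Iterating converges to k ≈ 11.3.
Then θ = 164/(11.3−1) ≈ 15.9.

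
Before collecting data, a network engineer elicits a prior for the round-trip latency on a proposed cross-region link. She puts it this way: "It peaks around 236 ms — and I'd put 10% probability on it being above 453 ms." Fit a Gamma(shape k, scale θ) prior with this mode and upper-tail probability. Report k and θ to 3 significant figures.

k ≈ 5.5, θ ≈ 52.4

Gamma(k,θ) with k>1 has mode (k−1)θ, so θ = 236/(k−1).
Need P(X < 453) = 0.9 with θ tied to k this way. Start at k = 2, θ = 236: P(X<453) ≈ 0.572.
Too low — raise k to concentrate. Iterating converges to k ≈ 5.5.
Then θ = 236/(5.5−1) ≈ 52.4.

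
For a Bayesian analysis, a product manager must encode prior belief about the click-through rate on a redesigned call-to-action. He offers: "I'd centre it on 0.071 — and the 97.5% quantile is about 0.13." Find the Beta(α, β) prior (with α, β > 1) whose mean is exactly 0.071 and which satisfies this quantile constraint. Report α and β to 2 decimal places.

α ≈ 6.79, β ≈ 88.89

With mean 0.071 fixed, write α = 0.071s, β = 0.929s where s = α+β.
Need P(θ < 0.13) = 0.975 under Beta(0.071s, 0.929s). Normal approximation: (q−m)/√(m(1−m)/s) ≈ z_{0.975} = 1.96, so s ≈ 0.071·0.929·(1.96)²/(0.13−0.071)² = 72.8.
At s = 72.8: P(θ<0.13) ≈ 0.959. Adjusting to match 0.975 gives s ≈ 95.68.
So α = 0.071·95.68 ≈ 6.79, β = 0.929·95.68 ≈ 88.89.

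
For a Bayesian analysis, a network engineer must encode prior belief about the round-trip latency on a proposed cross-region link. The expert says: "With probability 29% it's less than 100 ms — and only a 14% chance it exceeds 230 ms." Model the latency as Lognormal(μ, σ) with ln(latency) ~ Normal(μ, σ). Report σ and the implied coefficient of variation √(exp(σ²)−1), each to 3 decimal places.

If T ~ Lognormal(μ,σ) then ln T ~ Normal(μ,σ), so the p-quantile of ln T is μ + z_p·σ.
ln(100) = 4.605 and ln(230) = 5.438; z_{0.29} = -0.5534, z_{0.86} = 1.08.
σ = (5.438 − 4.605)/(1.08 − (-0.5534)) = 0.510.
μ = 4.605 − (-0.5534)·0.510 = 4.887.
CV = √(exp(σ²)−1) = √(exp(0.2599)−1) = 0.545.

σ ≈ 0.510, CV ≈ 0.545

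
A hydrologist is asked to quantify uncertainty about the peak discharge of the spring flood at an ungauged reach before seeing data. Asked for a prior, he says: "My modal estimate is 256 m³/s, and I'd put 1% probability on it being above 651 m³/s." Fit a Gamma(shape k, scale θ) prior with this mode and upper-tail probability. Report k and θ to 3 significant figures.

k ≈ 6.37, θ ≈ 47.7

Gamma(k,θ) with k>1 has mode (k−1)θ, so θ = 256/(k−1).
Need P(X < 651) = 0.99 with θ tied to k this way. Start at k = 2, θ = 256: P(X<651) ≈ 0.721.
Too low — raise k to concentrate. Iterating converges to k ≈ 6.37.
Then θ = 256/(6.37−1) ≈ 47.7.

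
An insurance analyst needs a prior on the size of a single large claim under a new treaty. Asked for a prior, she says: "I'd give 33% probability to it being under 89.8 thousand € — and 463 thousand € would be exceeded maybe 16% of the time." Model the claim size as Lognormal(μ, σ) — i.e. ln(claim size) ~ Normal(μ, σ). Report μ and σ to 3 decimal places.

μ ≈ 5.001, σ ≈ 1.143

If T ~ Lognormal(μ,σ) then ln T ~ Normal(μ,σ), so the p-quantile of ln T is μ + z_p·σ.
ln(89.8) = 4.498 and ln(463) = 6.138; z_{0.33} = -0.4399, z_{0.84} = 0.9945.
σ = (6.138 − 4.498)/(0.9945 − (-0.4399)) = 1.143.
μ = 4.498 − (-0.4399)·1.143 = 5.001.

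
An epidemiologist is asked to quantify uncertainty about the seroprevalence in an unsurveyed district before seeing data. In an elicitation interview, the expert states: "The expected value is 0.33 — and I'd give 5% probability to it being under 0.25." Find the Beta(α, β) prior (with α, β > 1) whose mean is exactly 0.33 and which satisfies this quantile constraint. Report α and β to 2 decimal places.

α ≈ 28.87, β ≈ 58.62

With mean 0.33 fixed, write α = 0.33s, β = 0.67s where s = α+β.
Need P(θ < 0.25) = 0.05 under Beta(0.33s, 0.67s). Normal approximation: (q−m)/√(m(1−m)/s) ≈ z_{0.05} = -1.64, so s ≈ 0.33·0.67·(-1.64)²/(0.25−0.33)² = 93.5.
At s = 93.5: P(θ<0.25) ≈ 0.044. Adjusting to match 0.05 gives s ≈ 87.50.
So α = 0.33·87.50 ≈ 28.87, β = 0.67·87.50 ≈ 58.62.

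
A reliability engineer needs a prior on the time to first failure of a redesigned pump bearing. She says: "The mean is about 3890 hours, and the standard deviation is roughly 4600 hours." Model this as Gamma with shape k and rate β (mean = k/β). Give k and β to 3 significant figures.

For Gamma(k, rate β): mean = k/β, variance = k/β², so CV = 1/√k.
CV = SD/mean = 4600/3890 = 1.183, hence k = 1/CV² = 0.715.
Then β = k/mean = 0.715/3890 = 0.000184.

k ≈ 0.715, β ≈ 0.000184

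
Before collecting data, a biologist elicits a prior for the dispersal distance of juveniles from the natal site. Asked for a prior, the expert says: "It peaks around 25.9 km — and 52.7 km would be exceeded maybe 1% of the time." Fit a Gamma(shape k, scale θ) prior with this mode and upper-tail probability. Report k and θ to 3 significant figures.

Gamma(k,θ) with k>1 has mode (k−1)θ, so θ = 25.9/(k−1).
Need P(X < 52.7) = 0.99 with θ tied to k this way. Start at k = 2, θ = 25.9: P(X<52.7) ≈ 0.603.
Too low — raise k to concentrate. Iterating converges to k ≈ 10.7.
Then θ = 25.9/(10.7−1) ≈ 2.67.

k ≈ 10.7, θ ≈ 2.67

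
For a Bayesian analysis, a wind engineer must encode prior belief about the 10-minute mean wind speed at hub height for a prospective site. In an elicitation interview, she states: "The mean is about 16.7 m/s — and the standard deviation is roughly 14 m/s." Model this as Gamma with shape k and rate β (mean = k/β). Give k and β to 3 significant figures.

For Gamma(k, rate β): mean = k/β, variance = k/β², so CV = 1/√k.
CV = SD/mean = 14/16.7 = 0.8383, hence k = 1/CV² = 1.42.
Then β = k/mean = 1.42/16.7 = 0.0852.

k ≈ 1.42, β ≈ 0.0852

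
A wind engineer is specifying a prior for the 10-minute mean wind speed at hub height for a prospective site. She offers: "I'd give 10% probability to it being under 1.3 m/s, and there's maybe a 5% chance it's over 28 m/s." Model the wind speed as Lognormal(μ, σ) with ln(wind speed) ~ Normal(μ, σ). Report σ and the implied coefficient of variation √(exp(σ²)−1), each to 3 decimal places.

σ ≈ 1.049, CV ≈ 1.416

If T ~ Lognormal(μ,σ) then ln T ~ Normal(μ,σ), so the p-quantile of ln T is μ + z_p·σ.
ln(1.3) = 0.2624 and ln(28) = 3.332; z_{0.1} = -1.282, z_{0.95} = 1.645.
σ = (3.332 − 0.2624)/(1.645 − (-1.282)) = 1.049.
μ = 0.2624 − (-1.282)·1.049 = 1.607.
CV = √(exp(σ²)−1) = √(exp(1.1004)−1) = 1.416.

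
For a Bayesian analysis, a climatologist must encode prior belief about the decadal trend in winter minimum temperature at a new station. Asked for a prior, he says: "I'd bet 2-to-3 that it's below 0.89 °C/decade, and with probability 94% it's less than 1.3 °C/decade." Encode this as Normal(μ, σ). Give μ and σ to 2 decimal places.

μ = 0.95, σ = 0.23

The p-quantile of Normal(μ,σ) is μ + z_p·σ, with z_{0.4} = -0.2533 and z_{0.94} = 1.555.
Eliminate σ: μ = (z₂·x₁ − z₁·x₂)/(z₂ − z₁) = (1.555·0.89 − (-0.2533)·1.3)/1.808 = 0.95.
Then σ = (x₂ − x₁)/(z₂ − z₁) = (1.3 − 0.89)/1.808 = 0.23.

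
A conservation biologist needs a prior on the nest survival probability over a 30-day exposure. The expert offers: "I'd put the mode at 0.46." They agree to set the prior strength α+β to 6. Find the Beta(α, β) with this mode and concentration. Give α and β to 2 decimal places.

α = 2.84, β = 3.16

For α,β > 1 the Beta mode is (α−1)/(α+β−2). With α+β = 6, the mode is (α−1)/4.
Set (α−1)/4 = 0.46 → α = 1 + 0.46·4 = 2.84.
β = 6 − α = 3.16.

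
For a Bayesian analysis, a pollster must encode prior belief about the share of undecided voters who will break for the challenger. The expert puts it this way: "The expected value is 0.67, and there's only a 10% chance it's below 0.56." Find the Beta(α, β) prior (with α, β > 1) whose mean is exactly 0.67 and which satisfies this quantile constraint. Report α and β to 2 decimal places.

α ≈ 20.71, β ≈ 10.20

With mean 0.67 fixed, write α = 0.67s, β = 0.33s where s = α+β.
Need P(θ < 0.56) = 0.1 under Beta(0.67s, 0.33s). Normal approximation: (q−m)/√(m(1−m)/s) ≈ z_{0.1} = -1.28, so s ≈ 0.67·0.33·(-1.28)²/(0.56−0.67)² = 30.0.
At s = 30.0: P(θ<0.56) ≈ 0.103. Adjusting to match 0.1 gives s ≈ 30.91.
So α = 0.67·30.91 ≈ 20.71, β = 0.33·30.91 ≈ 10.20.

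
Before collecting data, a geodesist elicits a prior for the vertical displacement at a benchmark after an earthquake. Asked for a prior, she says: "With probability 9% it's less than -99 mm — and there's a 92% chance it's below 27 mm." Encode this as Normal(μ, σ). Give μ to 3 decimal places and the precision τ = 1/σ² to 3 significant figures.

For Normal(μ,σ), the p-quantile is μ + z_p·σ. Here z_{0.09} = -1.341, z_{0.92} = 1.405.
So -99 = μ − 1.341σ and 27 = μ + 1.405σ.
Subtracting: σ = (27 − -99)/(1.405 − (-1.341)) = 45.888.
Then μ = -99 − (-1.341)·45.888 = -37.476.
Precision τ = 1/σ² = 1/45.89² = 0.000475.

μ = -37.476, τ = 0.000475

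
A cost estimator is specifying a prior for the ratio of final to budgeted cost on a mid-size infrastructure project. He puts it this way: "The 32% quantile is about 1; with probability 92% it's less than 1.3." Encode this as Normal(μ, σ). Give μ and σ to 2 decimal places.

μ = 1.07, σ = 0.16

For Normal(μ,σ), the p-quantile is μ + z_p·σ. Here z_{0.32} = -0.4677, z_{0.92} = 1.405.
So 1 = μ − 0.4677σ and 1.3 = μ + 1.405σ.
Subtracting: σ = (1.3 − 1)/(1.405 − (-0.4677)) = 0.16.
Then μ = 1 − (-0.4677)·0.16 = 1.07.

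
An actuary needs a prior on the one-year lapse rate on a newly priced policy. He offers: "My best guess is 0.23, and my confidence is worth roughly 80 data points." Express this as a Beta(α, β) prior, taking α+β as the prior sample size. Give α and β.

α = 18.4, β = 61.6

Under the effective-sample-size interpretation, Beta(α, β) has prior mean α/(α+β) and prior sample size α+β.
So α+β = 80 and α/(α+β) = 0.23, giving α = 0.23·80 = 18.4 and β = 80 − 18.4 = 61.6.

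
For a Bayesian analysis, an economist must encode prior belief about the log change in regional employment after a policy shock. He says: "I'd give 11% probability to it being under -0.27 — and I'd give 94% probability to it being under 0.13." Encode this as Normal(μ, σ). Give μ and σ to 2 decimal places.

The p-quantile of Normal(μ,σ) is μ + z_p·σ, with z_{0.11} = -1.227 and z_{0.94} = 1.555.
Eliminate σ: μ = (z₂·x₁ − z₁·x₂)/(z₂ − z₁) = (1.555·-0.27 − (-1.227)·0.13)/2.781 = -0.09.
Then σ = (x₂ − x₁)/(z₂ − z₁) = (0.13 − -0.27)/2.781 = 0.14.

μ = -0.09, σ = 0.14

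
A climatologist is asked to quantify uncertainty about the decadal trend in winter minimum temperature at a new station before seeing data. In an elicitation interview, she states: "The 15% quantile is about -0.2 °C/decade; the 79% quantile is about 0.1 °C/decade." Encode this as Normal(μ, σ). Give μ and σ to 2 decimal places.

The p-quantile of Normal(μ,σ) is μ + z_p·σ, with z_{0.15} = -1.036 and z_{0.79} = 0.8064.
Eliminate σ: μ = (z₂·x₁ − z₁·x₂)/(z₂ − z₁) = (0.8064·-0.2 − (-1.036)·0.1)/1.843 = -0.03.
Then σ = (x₂ − x₁)/(z₂ − z₁) = (0.1 − -0.2)/1.843 = 0.16.

μ = -0.03, σ = 0.16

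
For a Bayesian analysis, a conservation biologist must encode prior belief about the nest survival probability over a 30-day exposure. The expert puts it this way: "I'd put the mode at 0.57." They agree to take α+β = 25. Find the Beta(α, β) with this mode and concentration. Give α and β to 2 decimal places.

For α,β > 1 the Beta mode is (α−1)/(α+β−2). With α+β = 25, the mode is (α−1)/23.
Set (α−1)/23 = 0.57 → α = 1 + 0.57·23 = 14.11.
β = 25 − α = 10.89.

α = 14.11, β = 10.89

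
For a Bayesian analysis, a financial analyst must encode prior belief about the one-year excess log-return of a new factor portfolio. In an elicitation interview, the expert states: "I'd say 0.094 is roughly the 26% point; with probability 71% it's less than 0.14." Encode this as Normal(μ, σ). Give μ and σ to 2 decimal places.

μ = 0.12, σ = 0.04

For Normal(μ,σ), the p-quantile is μ + z_p·σ. Here z_{0.26} = -0.6433, z_{0.71} = 0.5534.
So 0.094 = μ − 0.6433σ and 0.14 = μ + 0.5534σ.
Subtracting: σ = (0.14 − 0.094)/(0.5534 − (-0.6433)) = 0.04.
Then μ = 0.094 − (-0.6433)·0.04 = 0.12.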